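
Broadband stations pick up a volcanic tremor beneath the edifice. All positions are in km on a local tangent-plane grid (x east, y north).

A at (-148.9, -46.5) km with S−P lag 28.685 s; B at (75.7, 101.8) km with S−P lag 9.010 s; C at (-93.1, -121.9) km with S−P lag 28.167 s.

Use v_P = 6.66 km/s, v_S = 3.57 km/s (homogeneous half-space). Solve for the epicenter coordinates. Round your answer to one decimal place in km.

Distance from S−P lag: d = Δt · v_P v_S / (v_P − v_S) = Δt · (6.66·3.57)/(6.66−3.57) ≈ 7.6946·Δt.
So d_A = 220.72, d_B = 69.33, d_C = 216.73 km.
Circle about each station: (x + 148.9)² + (y + 46.5)² = 220.72²; (x − 75.7)² + (y − 101.8)² = 69.33²; (x + 93.1)² + (y + 121.9)² = 216.73².
Subtracting pairs of circle equations eliminates x²+y² and gives linear equations (the radical axes):
449.2 x + 296.6 y = 35670.94
111.6 x − 150.8 y = 939.19
Solving the 2×2 system: x ≈ 56.1, y ≈ 35.3 km.

(56.1, 35.3)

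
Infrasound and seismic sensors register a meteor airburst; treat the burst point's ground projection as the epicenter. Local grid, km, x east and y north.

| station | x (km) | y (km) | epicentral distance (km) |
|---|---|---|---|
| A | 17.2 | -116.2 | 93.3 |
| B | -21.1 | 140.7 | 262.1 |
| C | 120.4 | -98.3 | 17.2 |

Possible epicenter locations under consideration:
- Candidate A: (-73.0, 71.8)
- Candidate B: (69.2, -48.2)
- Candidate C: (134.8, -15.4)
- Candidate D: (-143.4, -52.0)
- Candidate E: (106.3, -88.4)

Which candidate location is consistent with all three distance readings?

For each candidate, compare |candidate − station| to the reported distance:
Candidate A: residuals A 115.2, B 175.8, C 240.4 → max 240.4 km
Candidate B: residuals A 7.7, B 52.7, C 54.4 → max 54.4 km
Candidate C: residuals A 61.6, B 41.5, C 66.9 → max 66.9 km
Candidate D: residuals A 79.7, B 33.9, C 250.6 → max 250.6 km
Candidate E: residuals A 0.0, B 0.0, C 0.0 → max 0.0 km
Only Candidate E has all residuals ≈ 0.

Candidate E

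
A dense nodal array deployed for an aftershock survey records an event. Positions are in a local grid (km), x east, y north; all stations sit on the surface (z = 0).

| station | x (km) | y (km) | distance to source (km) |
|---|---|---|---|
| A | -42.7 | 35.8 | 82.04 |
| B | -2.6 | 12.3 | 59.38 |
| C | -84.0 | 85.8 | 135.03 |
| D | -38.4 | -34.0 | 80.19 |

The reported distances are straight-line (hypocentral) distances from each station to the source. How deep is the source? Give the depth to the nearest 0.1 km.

z ≈ 58.0 km

Each station gives a sphere (x−x_i)² + (y−y_i)² + z² = d_i² (stations at z=0).
Subtracting the A sphere from B and C: z² cancels, leaving linear equations in x and y:
80.2 x − 47.0 y = 257.70
-82.6 x + 100.0 y = -189.83
Solving: x ≈ 4.072, y ≈ 1.465 km (keep extra digits for the depth step; rounded: 4.1, 1.5).
Then from the A sphere: z² = 82.04² − (x + 42.7)² − (y − 35.8)² with x = 4.072, y = 1.465, so z ≈ 58.000 ≈ 58.0 km.
Check against D (with the unrounded solution): distance 80.16 ≈ 80.19 km. ✓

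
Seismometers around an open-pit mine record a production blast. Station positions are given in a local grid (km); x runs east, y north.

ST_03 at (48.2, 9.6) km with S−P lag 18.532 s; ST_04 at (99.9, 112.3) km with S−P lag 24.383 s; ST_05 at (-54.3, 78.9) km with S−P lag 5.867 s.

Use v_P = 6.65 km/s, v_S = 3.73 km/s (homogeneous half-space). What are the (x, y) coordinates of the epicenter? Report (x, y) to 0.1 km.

Distance from S−P lag: d = Δt · v_P v_S / (v_P − v_S) = Δt · (6.65·3.73)/(6.65−3.73) ≈ 8.4947·Δt.
So d_ST_03 = 157.42, d_ST_04 = 207.13, d_ST_05 = 49.84 km.
Circle about each station: (x − 48.2)² + (y − 9.6)² = 157.42²; (x − 99.9)² + (y − 112.3)² = 207.13²; (x + 54.3)² + (y − 78.9)² = 49.84².
Subtracting pairs of circle equations eliminates x²+y² and gives linear equations (the radical axes):
103.4 x + 205.4 y = 2054.12
-205.0 x + 138.6 y = 29055.33
Solving the 2×2 system: x ≈ -100.7, y ≈ 60.7 km.

(-100.7, 60.7)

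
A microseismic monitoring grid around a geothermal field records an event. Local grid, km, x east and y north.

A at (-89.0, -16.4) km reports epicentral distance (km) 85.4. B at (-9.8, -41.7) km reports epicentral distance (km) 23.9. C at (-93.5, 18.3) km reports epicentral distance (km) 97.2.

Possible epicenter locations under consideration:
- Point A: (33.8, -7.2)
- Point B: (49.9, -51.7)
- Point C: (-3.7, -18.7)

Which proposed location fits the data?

Point C

For each candidate, compare |candidate − station| to the reported distance:
Point A: residuals A 37.7, B 31.7, C 32.6 → max 37.7 km
Point B: residuals A 57.9, B 36.6, C 62.4 → max 62.4 km
Point C: residuals A 0.1, B 0.1, C 0.1 → max 0.1 km
Only Point C has all residuals ≈ 0.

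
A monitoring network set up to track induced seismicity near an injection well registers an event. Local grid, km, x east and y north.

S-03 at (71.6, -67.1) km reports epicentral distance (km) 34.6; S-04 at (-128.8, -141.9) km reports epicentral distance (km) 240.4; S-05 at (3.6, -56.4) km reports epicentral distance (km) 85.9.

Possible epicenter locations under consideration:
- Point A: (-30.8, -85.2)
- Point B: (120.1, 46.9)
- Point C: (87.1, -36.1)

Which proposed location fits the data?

For each candidate, compare |candidate − station| to the reported distance:
Point A: residuals S-03 69.4, S-04 127.2, S-05 41.0 → max 127.2 km
Point B: residuals S-03 89.3, S-04 72.0, S-05 69.8 → max 89.3 km
Point C: residuals S-03 0.1, S-04 0.0, S-05 0.0 → max 0.1 km
Only Point C has all residuals ≈ 0.

Point C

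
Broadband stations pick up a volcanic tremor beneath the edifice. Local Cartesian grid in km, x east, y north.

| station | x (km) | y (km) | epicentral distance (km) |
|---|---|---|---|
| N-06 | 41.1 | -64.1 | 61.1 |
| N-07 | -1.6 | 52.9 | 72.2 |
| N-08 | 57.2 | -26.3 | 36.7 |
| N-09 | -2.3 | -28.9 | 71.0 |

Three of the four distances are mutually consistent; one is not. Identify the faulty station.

Solve using three stations at a time. Using N-07, N-08, N-09 (subtract circle equations pairwise → linear system) gives (x, y) ≈ (56.8, 10.4).
Distances from that point to each station vs reported:
  N-06: calculated 76.2 vs reported 61.1 → residual 15.1 km
  N-07: calculated 72.2 vs reported 72.2 → residual 0.0 km
  N-08: calculated 36.7 vs reported 36.7 → residual 0.0 km
  N-09: calculated 71.0 vs reported 71.0 → residual 0.0 km
N-07, N-08, N-09 are mutually consistent (residuals ≈ 0); N-06 is off by 15.1 km.

N-06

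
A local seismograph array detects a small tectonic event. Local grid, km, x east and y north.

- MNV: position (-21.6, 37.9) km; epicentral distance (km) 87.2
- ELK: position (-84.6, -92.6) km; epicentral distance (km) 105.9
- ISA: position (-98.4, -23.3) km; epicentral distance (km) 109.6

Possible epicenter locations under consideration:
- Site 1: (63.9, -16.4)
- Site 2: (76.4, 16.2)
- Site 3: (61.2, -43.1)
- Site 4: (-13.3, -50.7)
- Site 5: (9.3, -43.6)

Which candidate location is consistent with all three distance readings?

Site 5

For each candidate, compare |candidate − station| to the reported distance:
Site 1: residuals MNV 14.1, ELK 61.0, ISA 52.8 → max 61.0 km
Site 2: residuals MNV 13.2, ELK 88.4, ISA 69.6 → max 88.4 km
Site 3: residuals MNV 28.6, ELK 48.1, ISA 51.2 → max 51.2 km
Site 4: residuals MNV 1.8, ELK 23.2, ISA 20.2 → max 23.2 km
Site 5: residuals MNV 0.0, ELK 0.0, ISA 0.0 → max 0.0 km
Only Site 5 has all residuals ≈ 0.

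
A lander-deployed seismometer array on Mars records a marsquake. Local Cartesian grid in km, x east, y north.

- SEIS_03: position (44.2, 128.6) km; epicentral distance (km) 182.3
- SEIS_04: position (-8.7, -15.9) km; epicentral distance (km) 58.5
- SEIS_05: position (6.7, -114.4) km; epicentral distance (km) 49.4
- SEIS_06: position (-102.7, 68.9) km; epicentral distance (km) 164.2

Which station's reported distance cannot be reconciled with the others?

SEIS_03

Solve using three stations at a time. Using SEIS_04, SEIS_05, SEIS_06 (subtract circle equations pairwise → linear system) gives (x, y) ≈ (-20.4, -73.2).
Distances from that point to each station vs reported:
  SEIS_03: calculated 211.9 vs reported 182.3 → residual 29.6 km
  SEIS_04: calculated 58.5 vs reported 58.5 → residual 0.0 km
  SEIS_05: calculated 49.3 vs reported 49.4 → residual 0.1 km
  SEIS_06: calculated 164.2 vs reported 164.2 → residual 0.0 km
SEIS_04, SEIS_05, SEIS_06 are mutually consistent (residuals ≈ 0); SEIS_03 is off by 29.6 km.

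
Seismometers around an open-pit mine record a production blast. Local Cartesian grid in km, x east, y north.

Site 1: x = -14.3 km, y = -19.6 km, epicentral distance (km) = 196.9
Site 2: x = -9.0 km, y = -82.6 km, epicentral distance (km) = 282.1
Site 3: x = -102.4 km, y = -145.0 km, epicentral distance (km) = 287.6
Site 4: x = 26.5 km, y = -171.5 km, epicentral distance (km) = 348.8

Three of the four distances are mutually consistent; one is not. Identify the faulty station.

Site 2

Solve using three stations at a time. Using Site 1, Site 3, Site 4 (subtract circle equations pairwise → linear system) gives (x, y) ≈ (-127.4, 141.4).
Distances from that point to each station vs reported:
  Site 1: calculated 196.8 vs reported 196.9 → residual 0.1 km
  Site 2: calculated 253.4 vs reported 282.1 → residual 28.7 km
  Site 3: calculated 287.5 vs reported 287.6 → residual 0.1 km
  Site 4: calculated 348.7 vs reported 348.8 → residual 0.1 km
Site 1, Site 3, Site 4 are mutually consistent (residuals ≈ 0); Site 2 is off by 28.7 km.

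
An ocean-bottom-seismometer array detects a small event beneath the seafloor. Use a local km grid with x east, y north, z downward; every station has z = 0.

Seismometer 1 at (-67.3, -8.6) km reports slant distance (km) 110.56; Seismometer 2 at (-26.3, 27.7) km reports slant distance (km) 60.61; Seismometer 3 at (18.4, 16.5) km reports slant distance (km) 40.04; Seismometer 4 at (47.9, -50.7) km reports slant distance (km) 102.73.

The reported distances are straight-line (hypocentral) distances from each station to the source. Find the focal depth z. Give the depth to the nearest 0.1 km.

Each station gives a sphere (x−x_i)² + (y−y_i)² + z² = d_i² (stations at z=0).
Subtracting the Seismometer 1 sphere from Seismometer 2 and Seismometer 3: z² cancels, leaving linear equations in x and y:
82.0 x + 72.6 y = 5405.67
171.4 x + 50.2 y = 6627.87
Solving: x ≈ 25.197, y ≈ 45.999 km (keep extra digits for the depth step; rounded: 25.2, 46.0).
Then from the Seismometer 1 sphere: z² = 110.56² − (x + 67.3)² − (y + 8.6)² with x = 25.197, y = 45.999, so z ≈ 26.206 ≈ 26.2 km.
Check against Seismometer 4 (with the unrounded solution): distance 102.73 ≈ 102.73 km. ✓

z ≈ 26.2 km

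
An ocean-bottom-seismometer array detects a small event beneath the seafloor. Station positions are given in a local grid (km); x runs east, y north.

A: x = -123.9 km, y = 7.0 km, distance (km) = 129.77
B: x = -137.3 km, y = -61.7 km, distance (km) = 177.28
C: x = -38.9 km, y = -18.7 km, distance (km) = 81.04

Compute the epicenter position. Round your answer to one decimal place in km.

Circle about each station: (x + 123.9)² + (y − 7.0)² = 129.77²; (x + 137.3)² + (y + 61.7)² = 177.28²; (x + 38.9)² + (y + 18.7)² = 81.04².
Subtracting the A equation from the B and C equations removes the quadratic terms:
-26.8 x − 137.4 y = -7329.98
170.0 x − 51.4 y = -3264.54
Solving the 2×2 system: x ≈ -2.9, y ≈ 53.9 km.

x ≈ -2.9 km, y ≈ 53.9 km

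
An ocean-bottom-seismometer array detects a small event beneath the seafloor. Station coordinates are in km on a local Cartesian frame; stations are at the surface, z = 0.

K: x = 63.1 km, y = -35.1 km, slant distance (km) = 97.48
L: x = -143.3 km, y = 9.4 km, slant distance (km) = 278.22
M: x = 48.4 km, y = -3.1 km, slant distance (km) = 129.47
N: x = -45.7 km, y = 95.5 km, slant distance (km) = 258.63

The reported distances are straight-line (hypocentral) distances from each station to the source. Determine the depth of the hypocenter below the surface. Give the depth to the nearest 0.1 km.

Each station gives a sphere (x−x_i)² + (y−y_i)² + z² = d_i² (stations at z=0).
Subtracting the K sphere from L and M: z² cancels, leaving linear equations in x and y:
-412.8 x + 89.0 y = -52494.39
-29.4 x + 64.0 y = -10121.58
Solving: x ≈ 103.300, y ≈ -110.696 km (keep extra digits for the depth step; rounded: 103.3, -110.7).
Then from the K sphere: z² = 97.48² − (x − 63.1)² − (y + 35.1)² with x = 103.300, y = -110.696, so z ≈ 46.600 ≈ 46.6 km.
Check against N (with the unrounded solution): distance 258.63 ≈ 258.63 km. ✓

depth ≈ 46.6 km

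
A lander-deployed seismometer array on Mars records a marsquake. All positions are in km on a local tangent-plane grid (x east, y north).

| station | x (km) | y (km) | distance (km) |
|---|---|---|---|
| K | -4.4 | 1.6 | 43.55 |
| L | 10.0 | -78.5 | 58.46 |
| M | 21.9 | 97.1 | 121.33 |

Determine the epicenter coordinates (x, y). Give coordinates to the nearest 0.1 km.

Circle about each station: (x + 4.4)² + (y − 1.6)² = 43.55²; (x − 10.0)² + (y + 78.5)² = 58.46²; (x − 21.9)² + (y − 97.1)² = 121.33².
Subtracting pairs of circle equations eliminates x²+y² and gives linear equations (the radical axes):
28.8 x − 160.2 y = 4719.36
52.6 x + 191.0 y = -2938.27
Solving the 2×2 system: x ≈ 30.9, y ≈ -23.9 km.
Check against K (with the unrounded x, y): √((x + 4.4)²+(y − 1.6)²) = 43.57 ≈ 43.55 km. ✓

30.9 km east, -23.9 km north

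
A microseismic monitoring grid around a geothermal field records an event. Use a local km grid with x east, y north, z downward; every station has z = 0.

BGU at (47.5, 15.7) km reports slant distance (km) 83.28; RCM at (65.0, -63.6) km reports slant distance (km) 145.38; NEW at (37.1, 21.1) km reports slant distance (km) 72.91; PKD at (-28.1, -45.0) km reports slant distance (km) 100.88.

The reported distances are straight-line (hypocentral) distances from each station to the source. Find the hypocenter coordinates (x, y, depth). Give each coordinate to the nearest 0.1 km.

(-19.8, 48.8, 36.2)

Each station gives a sphere (x−x_i)² + (y−y_i)² + z² = d_i² (stations at z=0).
Subtracting the BGU sphere from RCM and NEW: z² cancels, leaving linear equations in x and y:
35.0 x − 158.6 y = -8432.57
-20.8 x + 10.8 y = 938.57
Solving: x ≈ -19.784, y ≈ 48.803 km (keep extra digits for the depth step; rounded: -19.8, 48.8).
Then from the BGU sphere: z² = 83.28² − (x − 47.5)² − (y − 15.7)² with x = -19.784, y = 48.803, so z ≈ 36.230 ≈ 36.2 km.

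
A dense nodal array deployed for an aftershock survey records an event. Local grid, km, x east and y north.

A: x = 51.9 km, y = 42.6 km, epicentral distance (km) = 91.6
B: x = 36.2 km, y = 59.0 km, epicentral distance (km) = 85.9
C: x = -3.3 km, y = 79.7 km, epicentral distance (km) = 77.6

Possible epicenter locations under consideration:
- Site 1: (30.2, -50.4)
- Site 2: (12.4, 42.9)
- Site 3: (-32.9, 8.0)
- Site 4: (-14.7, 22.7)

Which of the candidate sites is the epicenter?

For each candidate, compare |candidate − station| to the reported distance:
Site 1: residuals A 3.9, B 23.7, C 56.7 → max 56.7 km
Site 2: residuals A 52.1, B 57.2, C 37.6 → max 57.2 km
Site 3: residuals A 0.0, B 0.0, C 0.0 → max 0.0 km
Site 4: residuals A 22.1, B 23.4, C 19.5 → max 23.4 km
Only Site 3 has all residuals ≈ 0.

Site 3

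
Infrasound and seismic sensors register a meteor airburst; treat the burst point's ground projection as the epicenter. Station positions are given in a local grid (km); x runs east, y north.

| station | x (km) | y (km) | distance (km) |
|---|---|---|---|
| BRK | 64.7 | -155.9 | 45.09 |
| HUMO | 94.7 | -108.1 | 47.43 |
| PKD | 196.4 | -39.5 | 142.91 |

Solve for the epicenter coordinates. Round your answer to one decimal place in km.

(109.7, -153.1)

Circle about each station: (x − 64.7)² + (y + 155.9)² = 45.09²; (x − 94.7)² + (y + 108.1)² = 47.43²; (x − 196.4)² + (y + 39.5)² = 142.91².
Subtracting pairs of circle equations eliminates x²+y² and gives linear equations (the radical axes):
60.0 x + 95.6 y = -8053.70
263.4 x + 232.8 y = -6747.85
Solving the 2×2 system: x ≈ 109.7, y ≈ -153.1 km.
Check against BRK (with the unrounded x, y): √((x − 64.7)²+(y + 155.9)²) = 45.06 ≈ 45.09 km. ✓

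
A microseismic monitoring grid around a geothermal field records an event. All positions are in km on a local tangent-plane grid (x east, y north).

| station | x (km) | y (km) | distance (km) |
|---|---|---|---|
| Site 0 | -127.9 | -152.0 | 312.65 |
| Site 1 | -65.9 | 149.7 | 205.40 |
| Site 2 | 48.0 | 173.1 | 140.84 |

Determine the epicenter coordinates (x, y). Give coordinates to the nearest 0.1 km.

112.5 km east, 47.9 km north

Circle about each station: (x + 127.9)² + (y + 152.0)² = 312.65²; (x + 65.9)² + (y − 149.7)² = 205.40²; (x − 48.0)² + (y − 173.1)² = 140.84².
Subtracting the Site 0 equation from the Site 1 and Site 2 equations removes the quadratic terms:
124.0 x + 603.4 y = 42851.35
351.8 x + 650.2 y = 70719.32
Solving the 2×2 system: x ≈ 112.5, y ≈ 47.9 km.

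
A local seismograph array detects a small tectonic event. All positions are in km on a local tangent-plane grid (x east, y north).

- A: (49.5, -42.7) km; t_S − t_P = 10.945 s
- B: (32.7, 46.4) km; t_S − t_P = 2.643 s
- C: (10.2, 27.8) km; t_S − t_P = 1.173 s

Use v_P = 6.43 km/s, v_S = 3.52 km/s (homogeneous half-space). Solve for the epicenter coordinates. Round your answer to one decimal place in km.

Distance from S−P lag: d = Δt · v_P v_S / (v_P − v_S) = Δt · (6.43·3.52)/(6.43−3.52) ≈ 7.7779·Δt.
So d_A = 85.13, d_B = 20.56, d_C = 9.12 km.
Circle about each station: (x − 49.5)² + (y + 42.7)² = 85.13²; (x − 32.7)² + (y − 46.4)² = 20.56²; (x − 10.2)² + (y − 27.8)² = 9.12².
Subtracting pairs of circle equations eliminates x²+y² and gives linear equations (the radical axes):
-33.6 x + 178.2 y = 5773.11
-78.6 x + 141.0 y = 3767.28
Solving the 2×2 system: x ≈ 15.4, y ≈ 35.3 km.
Check against A (with the unrounded x, y): √((x − 49.5)²+(y + 42.7)²) = 85.13 ≈ 85.13 km. ✓

(15.4, 35.3)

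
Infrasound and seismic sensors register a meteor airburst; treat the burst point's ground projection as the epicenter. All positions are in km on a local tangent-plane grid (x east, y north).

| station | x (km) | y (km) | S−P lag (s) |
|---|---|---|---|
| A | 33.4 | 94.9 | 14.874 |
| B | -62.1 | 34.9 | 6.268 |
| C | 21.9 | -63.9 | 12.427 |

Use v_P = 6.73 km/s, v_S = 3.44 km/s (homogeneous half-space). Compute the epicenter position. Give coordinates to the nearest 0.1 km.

(-26.4, 9.0)

Distance from S−P lag: d = Δt · v_P v_S / (v_P − v_S) = Δt · (6.73·3.44)/(6.73−3.44) ≈ 7.0368·Δt.
So d_A = 104.67, d_B = 44.11, d_C = 87.45 km.
Circle about each station: (x − 33.4)² + (y − 94.9)² = 104.67²; (x + 62.1)² + (y − 34.9)² = 44.11²; (x − 21.9)² + (y + 63.9)² = 87.45².
Subtracting the A equation from the B and C equations removes the quadratic terms:
-191.0 x − 120.0 y = 3962.97
-23.0 x − 317.6 y = -2250.44
Solving the 2×2 system: x ≈ -26.4, y ≈ 9.0 km.
Check against A (with the unrounded x, y): √((x − 33.4)²+(y − 94.9)²) = 104.67 ≈ 104.67 km. ✓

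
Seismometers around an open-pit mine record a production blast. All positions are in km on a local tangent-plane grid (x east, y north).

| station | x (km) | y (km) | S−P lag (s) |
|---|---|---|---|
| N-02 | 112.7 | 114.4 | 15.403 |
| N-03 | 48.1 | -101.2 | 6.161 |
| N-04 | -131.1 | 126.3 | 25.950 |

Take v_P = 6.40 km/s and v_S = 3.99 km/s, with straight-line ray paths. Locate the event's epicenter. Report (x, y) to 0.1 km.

83.1 km east, -46.1 km north

Distance from S−P lag: d = Δt · v_P v_S / (v_P − v_S) = Δt · (6.40·3.99)/(6.40−3.99) ≈ 10.5959·Δt.
So d_N-02 = 163.21, d_N-03 = 65.28, d_N-04 = 274.96 km.
Circle about each station: (x − 112.7)² + (y − 114.4)² = 163.21²; (x − 48.1)² + (y + 101.2)² = 65.28²; (x + 131.1)² + (y − 126.3)² = 274.96².
Subtracting the N-02 equation from the N-03 and N-04 equations removes the quadratic terms:
-129.2 x − 431.2 y = 9142.43
-487.6 x + 23.8 y = -41615.25
Solving the 2×2 system: x ≈ 83.1, y ≈ -46.1 km.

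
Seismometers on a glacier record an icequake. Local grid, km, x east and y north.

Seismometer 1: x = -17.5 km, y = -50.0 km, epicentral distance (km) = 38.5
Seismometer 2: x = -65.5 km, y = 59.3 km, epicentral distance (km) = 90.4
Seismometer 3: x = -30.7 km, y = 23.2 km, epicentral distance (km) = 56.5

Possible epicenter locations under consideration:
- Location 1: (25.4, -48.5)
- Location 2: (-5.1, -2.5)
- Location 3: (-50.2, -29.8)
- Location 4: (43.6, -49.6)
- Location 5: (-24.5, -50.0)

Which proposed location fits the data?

Location 3

For each candidate, compare |candidate − station| to the reported distance:
Location 1: residuals Seismometer 1 4.4, Seismometer 2 50.6, Seismometer 3 34.5 → max 50.6 km
Location 2: residuals Seismometer 1 10.6, Seismometer 2 4.0, Seismometer 3 20.2 → max 20.2 km
Location 3: residuals Seismometer 1 0.1, Seismometer 2 0.0, Seismometer 3 0.0 → max 0.1 km
Location 4: residuals Seismometer 1 22.6, Seismometer 2 63.7, Seismometer 3 47.5 → max 63.7 km
Location 5: residuals Seismometer 1 31.5, Seismometer 2 26.3, Seismometer 3 17.0 → max 31.5 km
Only Location 3 has all residuals ≈ 0.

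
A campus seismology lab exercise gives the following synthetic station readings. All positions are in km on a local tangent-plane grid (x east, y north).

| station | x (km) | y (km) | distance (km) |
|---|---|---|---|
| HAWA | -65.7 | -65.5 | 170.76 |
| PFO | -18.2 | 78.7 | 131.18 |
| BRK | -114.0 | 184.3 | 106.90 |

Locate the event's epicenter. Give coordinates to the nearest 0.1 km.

Circle about each station: (x + 65.7)² + (y + 65.5)² = 170.76²; (x + 18.2)² + (y − 78.7)² = 131.18²; (x + 114.0)² + (y − 184.3)² = 106.90².
Subtracting the HAWA equation from the PFO and BRK equations removes the quadratic terms:
95.0 x + 288.4 y = 9868.98
-96.6 x + 499.6 y = 56087.12
Solving the 2×2 system: x ≈ -149.3, y ≈ 83.4 km.
Check against HAWA (with the unrounded x, y): √((x + 65.7)²+(y + 65.5)²) = 170.76 ≈ 170.76 km. ✓

x ≈ -149.3 km, y ≈ 83.4 km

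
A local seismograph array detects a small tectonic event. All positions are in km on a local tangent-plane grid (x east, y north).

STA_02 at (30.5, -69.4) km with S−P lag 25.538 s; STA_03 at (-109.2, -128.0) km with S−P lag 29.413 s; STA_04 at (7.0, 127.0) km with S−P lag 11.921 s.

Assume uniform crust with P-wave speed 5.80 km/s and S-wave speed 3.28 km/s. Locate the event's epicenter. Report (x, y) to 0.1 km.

Distance from S−P lag: d = Δt · v_P v_S / (v_P − v_S) = Δt · (5.80·3.28)/(5.80−3.28) ≈ 7.5492·Δt.
So d_STA_02 = 192.79, d_STA_03 = 222.04, d_STA_04 = 89.99 km.
Circle about each station: (x − 30.5)² + (y + 69.4)² = 192.79²; (x + 109.2)² + (y + 128.0)² = 222.04²; (x − 7.0)² + (y − 127.0)² = 89.99².
Subtracting the STA_02 equation from the STA_03 and STA_04 equations removes the quadratic terms:
-279.4 x − 117.2 y = 10428.25
-47.0 x + 392.8 y = 39501.17
Solving the 2×2 system: x ≈ -75.7, y ≈ 91.5 km.

(-75.7, 91.5)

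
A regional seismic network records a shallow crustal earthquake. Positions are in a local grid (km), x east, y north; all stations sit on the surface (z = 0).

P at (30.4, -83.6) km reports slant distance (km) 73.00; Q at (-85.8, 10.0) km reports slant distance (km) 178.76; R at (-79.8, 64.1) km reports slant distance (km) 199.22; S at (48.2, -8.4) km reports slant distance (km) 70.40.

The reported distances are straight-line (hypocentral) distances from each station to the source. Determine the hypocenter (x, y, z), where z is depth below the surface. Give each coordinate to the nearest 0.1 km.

Each station gives a sphere (x−x_i)² + (y−y_i)² + z² = d_i² (stations at z=0).
Subtracting the P sphere from Q and R: z² cancels, leaving linear equations in x and y:
-232.4 x + 187.2 y = -27077.62
-220.4 x + 295.4 y = -31795.88
Solving: x ≈ 74.713, y ≈ -51.893 km (keep extra digits for the depth step; rounded: 74.7, -51.9).
Then from the P sphere: z² = 73.00² − (x − 30.4)² − (y + 83.6)² with x = 74.713, y = -51.893, so z ≈ 48.580 ≈ 48.6 km.
Check against S (with the unrounded solution): distance 70.39 ≈ 70.40 km. ✓

x ≈ 74.7 km, y ≈ -51.9 km, depth ≈ 48.6 km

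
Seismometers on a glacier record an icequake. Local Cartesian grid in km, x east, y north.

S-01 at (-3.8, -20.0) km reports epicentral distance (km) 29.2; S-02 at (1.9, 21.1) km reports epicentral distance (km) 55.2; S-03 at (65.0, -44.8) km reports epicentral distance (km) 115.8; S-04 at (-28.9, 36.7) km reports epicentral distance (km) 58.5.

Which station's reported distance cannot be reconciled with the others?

S-03

Solve using three stations at a time. Using S-01, S-02, S-04 (subtract circle equations pairwise → linear system) gives (x, y) ≈ (-33.0, -21.7).
Distances from that point to each station vs reported:
  S-01: calculated 29.3 vs reported 29.2 → residual 0.1 km
  S-02: calculated 55.2 vs reported 55.2 → residual 0.0 km
  S-03: calculated 100.7 vs reported 115.8 → residual 15.1 km
  S-04: calculated 58.5 vs reported 58.5 → residual 0.0 km
S-01, S-02, S-04 are mutually consistent (residuals ≈ 0); S-03 is off by 15.1 km.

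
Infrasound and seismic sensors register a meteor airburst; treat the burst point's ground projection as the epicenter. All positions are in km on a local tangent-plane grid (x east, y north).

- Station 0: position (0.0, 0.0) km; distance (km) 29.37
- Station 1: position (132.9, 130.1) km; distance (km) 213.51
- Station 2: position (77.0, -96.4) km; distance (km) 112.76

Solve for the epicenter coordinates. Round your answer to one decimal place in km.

Circle about each station: x² + y² = 29.37²; (x − 132.9)² + (y − 130.1)² = 213.51²; (x − 77.0)² + (y + 96.4)² = 112.76².
Subtracting pairs of circle equations eliminates x²+y² and gives linear equations (the radical axes):
265.8 x + 260.2 y = -10135.50
154.0 x − 192.8 y = 3369.74
Solving the 2×2 system: x ≈ -11.8, y ≈ -26.9 km.

-11.8 km east, -26.9 km north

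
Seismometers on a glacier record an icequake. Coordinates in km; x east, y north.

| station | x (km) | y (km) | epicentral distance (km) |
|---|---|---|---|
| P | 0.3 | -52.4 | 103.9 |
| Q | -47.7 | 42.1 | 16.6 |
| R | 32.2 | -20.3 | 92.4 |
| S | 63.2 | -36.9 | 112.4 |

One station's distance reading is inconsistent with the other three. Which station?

S

Solve using three stations at a time. Using P, Q, R (subtract circle equations pairwise → linear system) gives (x, y) ≈ (-31.7, 46.5).
Distances from that point to each station vs reported:
  P: calculated 103.9 vs reported 103.9 → residual 0.0 km
  Q: calculated 16.6 vs reported 16.6 → residual 0.0 km
  R: calculated 92.4 vs reported 92.4 → residual 0.0 km
  S: calculated 126.3 vs reported 112.4 → residual 13.9 km
P, Q, R are mutually consistent (residuals ≈ 0); S is off by 13.9 km.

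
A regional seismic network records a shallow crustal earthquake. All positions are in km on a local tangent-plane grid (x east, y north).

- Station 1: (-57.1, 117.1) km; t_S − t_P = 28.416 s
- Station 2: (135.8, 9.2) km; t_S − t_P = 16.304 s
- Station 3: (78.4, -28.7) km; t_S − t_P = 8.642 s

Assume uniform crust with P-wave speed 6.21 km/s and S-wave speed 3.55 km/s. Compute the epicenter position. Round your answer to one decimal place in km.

(48.1, -93.6)

Distance from S−P lag: d = Δt · v_P v_S / (v_P − v_S) = Δt · (6.21·3.55)/(6.21−3.55) ≈ 8.2878·Δt.
So d_Station 1 = 235.51, d_Station 2 = 135.12, d_Station 3 = 71.62 km.
Circle about each station: (x + 57.1)² + (y − 117.1)² = 235.51²; (x − 135.8)² + (y − 9.2)² = 135.12²; (x − 78.4)² + (y + 28.7)² = 71.62².
Subtracting the Station 1 equation from the Station 2 and Station 3 equations removes the quadratic terms:
385.8 x − 215.8 y = 38761.01
271.0 x − 291.6 y = 40332.97
Solving the 2×2 system: x ≈ 48.1, y ≈ -93.6 km.
Check against Station 1 (with the unrounded x, y): √((x + 57.1)²+(y − 117.1)²) = 235.51 ≈ 235.51 km. ✓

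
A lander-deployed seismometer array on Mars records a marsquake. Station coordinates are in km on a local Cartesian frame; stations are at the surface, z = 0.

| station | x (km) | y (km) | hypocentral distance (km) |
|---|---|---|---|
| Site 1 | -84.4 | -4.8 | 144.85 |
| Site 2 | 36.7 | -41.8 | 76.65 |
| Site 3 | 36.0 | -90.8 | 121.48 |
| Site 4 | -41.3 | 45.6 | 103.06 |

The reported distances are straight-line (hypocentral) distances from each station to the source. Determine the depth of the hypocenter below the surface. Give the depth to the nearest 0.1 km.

Each station gives a sphere (x−x_i)² + (y−y_i)² + z² = d_i² (stations at z=0).
Subtracting the Site 1 sphere from Site 2 and Site 3: z² cancels, leaving linear equations in x and y:
242.2 x − 74.0 y = 11054.03
240.8 x − 172.0 y = 8618.37
Solving: x ≈ 53.002, y ≈ 24.096 km (keep extra digits for the depth step; rounded: 53.0, 24.1).
Then from the Site 1 sphere: z² = 144.85² − (x + 84.4)² − (y + 4.8)² with x = 53.002, y = 24.096, so z ≈ 35.598 ≈ 35.6 km.
Check against Site 4 (with the unrounded solution): distance 103.07 ≈ 103.06 km. ✓

35.6 km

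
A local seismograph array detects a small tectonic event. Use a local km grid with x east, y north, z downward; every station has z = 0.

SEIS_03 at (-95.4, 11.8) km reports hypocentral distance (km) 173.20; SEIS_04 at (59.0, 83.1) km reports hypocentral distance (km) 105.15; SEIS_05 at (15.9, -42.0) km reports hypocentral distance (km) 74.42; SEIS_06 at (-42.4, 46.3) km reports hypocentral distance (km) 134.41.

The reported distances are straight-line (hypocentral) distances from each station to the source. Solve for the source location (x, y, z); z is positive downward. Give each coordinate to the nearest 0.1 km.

Each station gives a sphere (x−x_i)² + (y−y_i)² + z² = d_i² (stations at z=0).
Subtracting the SEIS_03 sphere from SEIS_04 and SEIS_05: z² cancels, leaving linear equations in x and y:
308.8 x + 142.6 y = 20087.93
222.6 x − 107.6 y = 17236.31
Solving: x ≈ 71.100, y ≈ -13.098 km (keep extra digits for the depth step; rounded: 71.1, -13.1).
Then from the SEIS_03 sphere: z² = 173.20² − (x + 95.4)² − (y − 11.8)² with x = 71.100, y = -13.098, so z ≈ 40.695 ≈ 40.7 km.
Check against SEIS_06 (with the unrounded solution): distance 134.41 ≈ 134.41 km. ✓

(71.1, -13.1, 40.7)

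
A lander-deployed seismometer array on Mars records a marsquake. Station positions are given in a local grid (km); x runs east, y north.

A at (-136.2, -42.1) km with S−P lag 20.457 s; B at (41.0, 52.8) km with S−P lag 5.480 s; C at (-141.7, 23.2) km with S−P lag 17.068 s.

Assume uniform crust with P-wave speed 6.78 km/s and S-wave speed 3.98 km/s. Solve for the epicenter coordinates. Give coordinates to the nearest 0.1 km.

x ≈ 7.1 km, y ≈ 93.3 km

Distance from S−P lag: d = Δt · v_P v_S / (v_P − v_S) = Δt · (6.78·3.98)/(6.78−3.98) ≈ 9.6373·Δt.
So d_A = 197.15, d_B = 52.81, d_C = 164.49 km.
Circle about each station: (x + 136.2)² + (y + 42.1)² = 197.15²; (x − 41.0)² + (y − 52.8)² = 52.81²; (x + 141.7)² + (y − 23.2)² = 164.49².
Subtracting the A equation from the B and C equations removes the quadratic terms:
354.4 x + 189.8 y = 20225.22
-11.0 x + 130.6 y = 12105.44
Solving the 2×2 system: x ≈ 7.1, y ≈ 93.3 km.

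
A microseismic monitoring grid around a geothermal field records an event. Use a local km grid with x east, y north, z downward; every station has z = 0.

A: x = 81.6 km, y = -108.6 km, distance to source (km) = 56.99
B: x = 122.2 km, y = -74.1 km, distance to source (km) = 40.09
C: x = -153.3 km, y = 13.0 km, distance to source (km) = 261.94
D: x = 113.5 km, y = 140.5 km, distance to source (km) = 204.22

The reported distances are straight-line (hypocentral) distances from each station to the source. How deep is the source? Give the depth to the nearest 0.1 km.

z ≈ 27.8 km

Each station gives a sphere (x−x_i)² + (y−y_i)² + z² = d_i² (stations at z=0).
Subtracting the A sphere from B and C: z² cancels, leaving linear equations in x and y:
81.2 x + 69.0 y = 3611.78
-469.8 x + 243.2 y = -60147.33
Solving: x ≈ 96.399, y ≈ -61.099 km (keep extra digits for the depth step; rounded: 96.4, -61.1).
Then from the A sphere: z² = 56.99² − (x − 81.6)² − (y + 108.6)² with x = 96.399, y = -61.099, so z ≈ 27.794 ≈ 27.8 km.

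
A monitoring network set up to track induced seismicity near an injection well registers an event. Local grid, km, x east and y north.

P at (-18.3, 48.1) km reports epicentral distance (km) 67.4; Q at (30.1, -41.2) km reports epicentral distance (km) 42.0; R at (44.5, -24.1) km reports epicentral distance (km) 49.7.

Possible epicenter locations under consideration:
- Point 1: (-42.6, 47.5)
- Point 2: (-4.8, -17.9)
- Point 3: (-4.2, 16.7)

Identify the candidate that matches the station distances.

Point 2

For each candidate, compare |candidate − station| to the reported distance:
Point 1: residuals P 43.1, Q 72.7, R 63.1 → max 72.7 km
Point 2: residuals P 0.0, Q 0.0, R 0.0 → max 0.0 km
Point 3: residuals P 33.0, Q 25.3, R 13.8 → max 33.0 km
Only Point 2 has all residuals ≈ 0.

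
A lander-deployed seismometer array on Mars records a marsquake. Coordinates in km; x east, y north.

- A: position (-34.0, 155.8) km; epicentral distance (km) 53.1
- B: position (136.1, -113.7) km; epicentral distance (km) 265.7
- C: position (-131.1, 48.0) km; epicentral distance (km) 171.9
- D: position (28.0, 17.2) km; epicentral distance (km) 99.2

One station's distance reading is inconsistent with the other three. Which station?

Solve using three stations at a time. Using A, B, D (subtract circle equations pairwise → linear system) gives (x, y) ≈ (-7.6, 109.8).
Distances from that point to each station vs reported:
  A: calculated 53.1 vs reported 53.1 → residual 0.0 km
  B: calculated 265.7 vs reported 265.7 → residual 0.0 km
  C: calculated 138.0 vs reported 171.9 → residual 33.9 km
  D: calculated 99.2 vs reported 99.2 → residual 0.0 km
A, B, D are mutually consistent (residuals ≈ 0); C is off by 33.9 km.

C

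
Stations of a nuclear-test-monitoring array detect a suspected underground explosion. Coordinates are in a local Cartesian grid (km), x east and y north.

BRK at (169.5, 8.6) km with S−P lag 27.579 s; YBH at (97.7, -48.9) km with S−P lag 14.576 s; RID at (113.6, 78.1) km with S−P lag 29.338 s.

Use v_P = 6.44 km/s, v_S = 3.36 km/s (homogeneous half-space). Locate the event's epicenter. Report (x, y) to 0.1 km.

8.5 km east, -99.2 km north

Distance from S−P lag: d = Δt · v_P v_S / (v_P − v_S) = Δt · (6.44·3.36)/(6.44−3.36) ≈ 7.0255·Δt.
So d_BRK = 193.76, d_YBH = 102.40, d_RID = 206.11 km.
Circle about each station: (x − 169.5)² + (y − 8.6)² = 193.76²; (x − 97.7)² + (y + 48.9)² = 102.40²; (x − 113.6)² + (y − 78.1)² = 206.11².
Subtracting pairs of circle equations eliminates x²+y² and gives linear equations (the radical axes):
-143.6 x − 115.0 y = 10189.47
-111.8 x + 139.0 y = -14738.03
Solving the 2×2 system: x ≈ 8.5, y ≈ -99.2 km.
Check against BRK (with the unrounded x, y): √((x − 169.5)²+(y − 8.6)²) = 193.77 ≈ 193.76 km. ✓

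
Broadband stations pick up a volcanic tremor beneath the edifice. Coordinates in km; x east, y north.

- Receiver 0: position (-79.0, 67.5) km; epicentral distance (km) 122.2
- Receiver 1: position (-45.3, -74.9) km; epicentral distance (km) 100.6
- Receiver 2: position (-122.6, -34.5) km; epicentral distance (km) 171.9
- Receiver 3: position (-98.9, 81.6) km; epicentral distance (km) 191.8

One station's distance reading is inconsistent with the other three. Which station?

Solve using three stations at a time. Using Receiver 1, Receiver 2, Receiver 3 (subtract circle equations pairwise → linear system) gives (x, y) ≈ (49.3, -40.3).
Distances from that point to each station vs reported:
  Receiver 0: calculated 167.5 vs reported 122.2 → residual 45.3 km
  Receiver 1: calculated 100.7 vs reported 100.6 → residual 0.1 km
  Receiver 2: calculated 172.0 vs reported 171.9 → residual 0.1 km
  Receiver 3: calculated 191.9 vs reported 191.8 → residual 0.1 km
Receiver 1, Receiver 2, Receiver 3 are mutually consistent (residuals ≈ 0); Receiver 0 is off by 45.3 km.

Receiver 0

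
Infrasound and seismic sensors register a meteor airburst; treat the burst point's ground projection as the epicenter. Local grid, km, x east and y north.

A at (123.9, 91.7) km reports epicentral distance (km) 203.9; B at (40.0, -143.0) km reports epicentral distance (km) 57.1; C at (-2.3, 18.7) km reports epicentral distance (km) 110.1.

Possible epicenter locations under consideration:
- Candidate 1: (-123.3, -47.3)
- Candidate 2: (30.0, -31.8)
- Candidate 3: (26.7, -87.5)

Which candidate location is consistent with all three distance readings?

For each candidate, compare |candidate − station| to the reported distance:
Candidate 1: residuals A 79.7, B 132.2, C 27.7 → max 132.2 km
Candidate 2: residuals A 48.8, B 54.5, C 50.2 → max 54.5 km
Candidate 3: residuals A 0.0, B 0.0, C 0.0 → max 0.0 km
Only Candidate 3 has all residuals ≈ 0.

Candidate 3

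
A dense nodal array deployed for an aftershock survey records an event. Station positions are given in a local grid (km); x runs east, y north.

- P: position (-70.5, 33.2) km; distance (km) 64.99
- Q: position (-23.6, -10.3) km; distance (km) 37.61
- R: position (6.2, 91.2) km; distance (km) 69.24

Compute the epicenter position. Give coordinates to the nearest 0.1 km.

-6.3 km east, 23.1 km north

Circle about each station: (x + 70.5)² + (y − 33.2)² = 64.99²; (x + 23.6)² + (y + 10.3)² = 37.61²; (x − 6.2)² + (y − 91.2)² = 69.24².
Subtracting the P equation from the Q and R equations removes the quadratic terms:
93.8 x − 87.0 y = -2600.25
153.4 x + 116.0 y = 1712.91
Solving the 2×2 system: x ≈ -6.3, y ≈ 23.1 km.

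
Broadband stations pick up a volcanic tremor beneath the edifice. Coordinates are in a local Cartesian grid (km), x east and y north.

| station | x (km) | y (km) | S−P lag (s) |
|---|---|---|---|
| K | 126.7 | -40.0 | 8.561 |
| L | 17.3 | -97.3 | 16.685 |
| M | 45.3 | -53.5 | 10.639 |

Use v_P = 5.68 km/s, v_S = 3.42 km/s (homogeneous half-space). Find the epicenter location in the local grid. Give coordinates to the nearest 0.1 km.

x ≈ 92.2 km, y ≈ 25.0 km

Distance from S−P lag: d = Δt · v_P v_S / (v_P − v_S) = Δt · (5.68·3.42)/(5.68−3.42) ≈ 8.5954·Δt.
So d_K = 73.59, d_L = 143.41, d_M = 91.45 km.
Circle about each station: (x − 126.7)² + (y + 40.0)² = 73.59²; (x − 17.3)² + (y + 97.3)² = 143.41²; (x − 45.3)² + (y + 53.5)² = 91.45².
Subtracting the K equation from the L and M equations removes the quadratic terms:
-218.8 x − 114.6 y = -23037.25
-162.8 x − 27.0 y = -15686.16
Solving the 2×2 system: x ≈ 92.2, y ≈ 25.0 km.
Check against K (with the unrounded x, y): √((x − 126.7)²+(y + 40.0)²) = 73.56 ≈ 73.59 km. ✓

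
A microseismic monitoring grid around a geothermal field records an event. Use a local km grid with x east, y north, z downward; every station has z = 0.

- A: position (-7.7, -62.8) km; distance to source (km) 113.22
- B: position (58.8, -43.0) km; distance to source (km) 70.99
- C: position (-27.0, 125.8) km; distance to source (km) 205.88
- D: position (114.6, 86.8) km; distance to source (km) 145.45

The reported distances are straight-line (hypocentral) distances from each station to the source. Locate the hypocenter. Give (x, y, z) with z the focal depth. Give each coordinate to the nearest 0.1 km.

x ≈ 79.3 km, y ≈ -37.0 km, depth ≈ 67.7 km

Each station gives a sphere (x−x_i)² + (y−y_i)² + z² = d_i² (stations at z=0).
Subtracting the A sphere from B and C: z² cancels, leaving linear equations in x and y:
133.0 x + 39.6 y = 9082.50
-38.6 x + 377.2 y = -17016.30
Solving: x ≈ 79.305, y ≈ -36.997 km (keep extra digits for the depth step; rounded: 79.3, -37.0).
Then from the A sphere: z² = 113.22² − (x + 7.7)² − (y + 62.8)² with x = 79.305, y = -36.997, so z ≈ 67.699 ≈ 67.7 km.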